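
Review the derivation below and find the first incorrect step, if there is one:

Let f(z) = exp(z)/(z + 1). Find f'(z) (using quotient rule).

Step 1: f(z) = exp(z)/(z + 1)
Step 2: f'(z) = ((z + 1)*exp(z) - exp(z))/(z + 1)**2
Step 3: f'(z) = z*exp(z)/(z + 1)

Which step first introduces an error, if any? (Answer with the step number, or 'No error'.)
Step 3

Step 3 is incorrect due to a wrong exponent.
The step shows: z*exp(z)/(z + 1)
The correct value should be: z*exp(z)/(z + 1)**2

Explanation: The exponent -2 on z + 1 was incorrectly written as -1: the term z*exp(z)/(z + 1)**2 was incorrectly written as z*exp(z)/(z + 1)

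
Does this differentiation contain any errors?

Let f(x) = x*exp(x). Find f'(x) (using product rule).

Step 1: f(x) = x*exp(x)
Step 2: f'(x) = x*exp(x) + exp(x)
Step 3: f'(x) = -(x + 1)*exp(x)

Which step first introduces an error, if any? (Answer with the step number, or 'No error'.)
Step 3

Step 3 is incorrect due to a sign flip.
The step shows: -(x + 1)*exp(x)
The correct value should be: (x + 1)*exp(x)

Explanation: The sign of the whole expression was flipped: the term (x + 1)*exp(x) was incorrectly written as -(x + 1)*exp(x)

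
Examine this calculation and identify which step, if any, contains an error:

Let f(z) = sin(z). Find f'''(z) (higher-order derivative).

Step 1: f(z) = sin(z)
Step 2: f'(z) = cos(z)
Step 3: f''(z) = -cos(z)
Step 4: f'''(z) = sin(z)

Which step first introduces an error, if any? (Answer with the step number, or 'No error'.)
Step 3

Step 3 is incorrect due to a wrong trig function.
The step shows: -cos(z)
The correct value should be: -sin(z)

Explanation: sin(z) was incorrectly written as cos(z): the term -sin(z) was incorrectly written as -cos(z)
The later steps are derived from this incorrect expression, so the error originates in Step 3.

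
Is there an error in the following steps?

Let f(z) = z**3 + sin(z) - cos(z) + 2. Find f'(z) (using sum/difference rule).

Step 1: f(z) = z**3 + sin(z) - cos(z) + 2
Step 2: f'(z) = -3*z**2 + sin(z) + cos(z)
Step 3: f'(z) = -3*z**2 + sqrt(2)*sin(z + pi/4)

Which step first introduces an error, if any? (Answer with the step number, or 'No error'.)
Step 2

Step 2 is incorrect due to a sign flip.
The step shows: -3*z**2 + sin(z) + cos(z)
The correct value should be: 3*z**2 + sin(z) + cos(z)

Explanation: The sign of one term was flipped: the term 3*z**2 was incorrectly written as -3*z**2
The later steps are derived from this incorrect expression, so the error originates in Step 2.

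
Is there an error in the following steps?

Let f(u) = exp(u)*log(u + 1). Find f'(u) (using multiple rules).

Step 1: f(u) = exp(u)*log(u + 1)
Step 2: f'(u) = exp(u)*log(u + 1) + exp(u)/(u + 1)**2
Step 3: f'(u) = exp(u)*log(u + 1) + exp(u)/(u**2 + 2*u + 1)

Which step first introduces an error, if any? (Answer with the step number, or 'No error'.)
Step 2

Step 2 is incorrect due to a wrong exponent.
The step shows: exp(u)*log(u + 1) + exp(u)/(u + 1)**2
The correct value should be: exp(u)*log(u + 1) + exp(u)/(u + 1)

Explanation: The exponent -1 on u + 1 was incorrectly written as -2: the term exp(u)/(u + 1) was incorrectly written as exp(u)/(u + 1)**2
The later steps are derived from this incorrect expression, so the error originates in Step 2.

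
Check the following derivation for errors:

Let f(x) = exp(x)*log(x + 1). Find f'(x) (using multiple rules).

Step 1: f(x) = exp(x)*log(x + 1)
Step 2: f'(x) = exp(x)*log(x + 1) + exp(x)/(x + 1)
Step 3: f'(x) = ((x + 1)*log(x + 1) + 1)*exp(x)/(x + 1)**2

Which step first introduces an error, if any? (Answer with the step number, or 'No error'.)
Step 3

Step 3 is incorrect due to a wrong exponent.
The step shows: ((x + 1)*log(x + 1) + 1)*exp(x)/(x + 1)**2
The correct value should be: ((x + 1)*log(x + 1) + 1)*exp(x)/(x + 1)

Explanation: The exponent -1 on x + 1 was incorrectly written as -2: the term ((x + 1)*log(x + 1) + 1)*exp(x)/(x + 1) was incorrectly written as ((x + 1)*log(x + 1) + 1)*exp(x)/(x + 1)**2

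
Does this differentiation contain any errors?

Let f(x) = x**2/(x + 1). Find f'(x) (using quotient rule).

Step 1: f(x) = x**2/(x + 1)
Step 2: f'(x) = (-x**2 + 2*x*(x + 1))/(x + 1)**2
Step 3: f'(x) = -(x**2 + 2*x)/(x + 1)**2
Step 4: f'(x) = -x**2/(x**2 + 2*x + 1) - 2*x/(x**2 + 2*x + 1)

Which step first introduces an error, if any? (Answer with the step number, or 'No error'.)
Step 3

Step 3 is incorrect due to a sign flip.
The step shows: -(x**2 + 2*x)/(x + 1)**2
The correct value should be: (x**2 + 2*x)/(x + 1)**2

Explanation: The sign of the whole expression was flipped: the term (x**2 + 2*x)/(x + 1)**2 was incorrectly written as -(x**2 + 2*x)/(x + 1)**2
The later steps are derived from this incorrect expression, so the error originates in Step 3.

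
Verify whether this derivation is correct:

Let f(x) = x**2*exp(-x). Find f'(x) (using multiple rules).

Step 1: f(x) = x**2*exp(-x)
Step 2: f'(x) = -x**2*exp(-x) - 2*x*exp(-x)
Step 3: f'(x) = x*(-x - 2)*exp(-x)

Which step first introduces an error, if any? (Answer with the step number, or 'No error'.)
Step 2

Step 2 is incorrect due to a sign flip.
The step shows: -x**2*exp(-x) - 2*x*exp(-x)
The correct value should be: -x**2*exp(-x) + 2*x*exp(-x)

Explanation: The sign of one term was flipped: the term 2*x*exp(-x) was incorrectly written as -2*x*exp(-x)
The later steps are derived from this incorrect expression, so the error originates in Step 2.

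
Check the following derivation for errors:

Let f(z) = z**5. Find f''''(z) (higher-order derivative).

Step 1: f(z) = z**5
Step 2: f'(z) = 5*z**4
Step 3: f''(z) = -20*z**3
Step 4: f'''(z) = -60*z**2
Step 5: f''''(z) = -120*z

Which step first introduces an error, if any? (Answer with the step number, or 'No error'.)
Step 3

Step 3 is incorrect due to a sign flip.
The step shows: -20*z**3
The correct value should be: 20*z**3

Explanation: The sign of the whole expression was flipped: the term 20*z**3 was incorrectly written as -20*z**3
The later steps are derived from this incorrect expression, so the error originates in Step 3.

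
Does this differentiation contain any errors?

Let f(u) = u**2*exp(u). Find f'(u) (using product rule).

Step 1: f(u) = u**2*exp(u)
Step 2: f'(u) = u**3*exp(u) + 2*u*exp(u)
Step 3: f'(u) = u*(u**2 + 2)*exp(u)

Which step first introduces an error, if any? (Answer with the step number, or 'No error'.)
Step 2

Step 2 is incorrect due to a wrong exponent.
The step shows: u**3*exp(u) + 2*u*exp(u)
The correct value should be: u**2*exp(u) + 2*u*exp(u)

Explanation: The exponent 2 on u was incorrectly written as 3: the term u**2*exp(u) was incorrectly written as u**3*exp(u)
The later steps are derived from this incorrect expression, so the error originates in Step 2.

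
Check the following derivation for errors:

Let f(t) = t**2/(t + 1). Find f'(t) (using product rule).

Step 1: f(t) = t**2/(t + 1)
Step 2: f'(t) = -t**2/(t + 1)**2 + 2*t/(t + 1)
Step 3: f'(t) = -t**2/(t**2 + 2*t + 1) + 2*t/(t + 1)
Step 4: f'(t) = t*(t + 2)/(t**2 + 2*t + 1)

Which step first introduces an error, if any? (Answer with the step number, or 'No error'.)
No error

All steps in this derivation are correct.
The final answer f'(t) = t*(t + 2)/(t**2 + 2*t + 1) is valid.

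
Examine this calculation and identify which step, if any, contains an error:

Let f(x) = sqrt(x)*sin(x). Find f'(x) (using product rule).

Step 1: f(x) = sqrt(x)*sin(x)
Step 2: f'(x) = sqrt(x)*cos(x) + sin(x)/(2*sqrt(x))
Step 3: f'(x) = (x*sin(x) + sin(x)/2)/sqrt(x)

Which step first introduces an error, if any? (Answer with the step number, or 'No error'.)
Step 3

Step 3 is incorrect due to a wrong trig function.
The step shows: (x*sin(x) + sin(x)/2)/sqrt(x)
The correct value should be: (x*cos(x) + sin(x)/2)/sqrt(x)

Explanation: cos(x) was incorrectly written as sin(x): the term (x*cos(x) + sin(x)/2)/sqrt(x) was incorrectly written as (x*sin(x) + sin(x)/2)/sqrt(x)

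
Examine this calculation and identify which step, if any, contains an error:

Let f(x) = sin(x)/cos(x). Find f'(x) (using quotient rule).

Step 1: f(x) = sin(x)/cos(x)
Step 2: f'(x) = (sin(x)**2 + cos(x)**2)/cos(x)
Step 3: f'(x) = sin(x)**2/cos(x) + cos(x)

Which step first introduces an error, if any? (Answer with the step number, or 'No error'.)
Step 2

Step 2 is incorrect due to a wrong exponent.
The step shows: (sin(x)**2 + cos(x)**2)/cos(x)
The correct value should be: (sin(x)**2 + cos(x)**2)/cos(x)**2

Explanation: The exponent -2 on cos(x) was incorrectly written as -1: the term (sin(x)**2 + cos(x)**2)/cos(x)**2 was incorrectly written as (sin(x)**2 + cos(x)**2)/cos(x)
The later steps are derived from this incorrect expression, so the error originates in Step 2.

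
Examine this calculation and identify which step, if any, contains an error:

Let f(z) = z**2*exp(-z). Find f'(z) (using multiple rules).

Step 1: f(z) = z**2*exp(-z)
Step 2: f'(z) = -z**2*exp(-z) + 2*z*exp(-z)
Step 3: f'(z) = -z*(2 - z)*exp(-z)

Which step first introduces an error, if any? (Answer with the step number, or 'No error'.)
Step 3

Step 3 is incorrect due to a sign flip.
The step shows: -z*(2 - z)*exp(-z)
The correct value should be: z*(2 - z)*exp(-z)

Explanation: The sign of the whole expression was flipped: the term z*(2 - z)*exp(-z) was incorrectly written as -z*(2 - z)*exp(-z)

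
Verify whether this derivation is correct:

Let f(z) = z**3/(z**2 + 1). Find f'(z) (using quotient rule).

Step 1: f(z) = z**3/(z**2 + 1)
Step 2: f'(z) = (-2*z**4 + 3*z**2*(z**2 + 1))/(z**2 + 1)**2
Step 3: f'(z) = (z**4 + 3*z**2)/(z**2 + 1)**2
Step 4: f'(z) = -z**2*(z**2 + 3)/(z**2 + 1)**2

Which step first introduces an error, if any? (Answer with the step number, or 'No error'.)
Step 4

Step 4 is incorrect due to a sign flip.
The step shows: -z**2*(z**2 + 3)/(z**2 + 1)**2
The correct value should be: z**2*(z**2 + 3)/(z**2 + 1)**2

Explanation: The sign of the whole expression was flipped: the term z**2*(z**2 + 3)/(z**2 + 1)**2 was incorrectly written as -z**2*(z**2 + 3)/(z**2 + 1)**2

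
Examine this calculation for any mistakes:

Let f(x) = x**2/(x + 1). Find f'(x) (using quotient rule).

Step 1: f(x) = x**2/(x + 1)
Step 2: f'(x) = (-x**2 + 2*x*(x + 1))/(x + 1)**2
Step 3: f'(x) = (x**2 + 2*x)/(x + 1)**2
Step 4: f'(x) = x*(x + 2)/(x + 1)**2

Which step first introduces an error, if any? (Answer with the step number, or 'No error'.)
No error

All steps in this derivation are correct.
The final answer f'(x) = x*(x + 2)/(x + 1)**2 is valid.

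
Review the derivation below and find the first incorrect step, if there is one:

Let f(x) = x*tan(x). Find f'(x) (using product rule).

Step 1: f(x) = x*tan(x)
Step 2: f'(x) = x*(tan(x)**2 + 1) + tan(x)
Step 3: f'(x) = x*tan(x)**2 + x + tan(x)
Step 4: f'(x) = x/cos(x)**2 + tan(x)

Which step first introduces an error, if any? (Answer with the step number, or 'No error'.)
No error

All steps in this derivation are correct.
The final answer f'(x) = x/cos(x)**2 + tan(x) is valid.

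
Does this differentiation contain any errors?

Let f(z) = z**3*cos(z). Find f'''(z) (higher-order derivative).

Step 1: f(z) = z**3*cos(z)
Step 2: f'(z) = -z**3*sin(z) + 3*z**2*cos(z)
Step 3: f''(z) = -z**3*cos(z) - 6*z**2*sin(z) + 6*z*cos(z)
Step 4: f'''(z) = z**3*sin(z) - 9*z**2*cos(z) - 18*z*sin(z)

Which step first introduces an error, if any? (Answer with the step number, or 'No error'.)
Step 4

Step 4 is incorrect due to a dropped term.
The step shows: z**3*sin(z) - 9*z**2*cos(z) - 18*z*sin(z)
The correct value should be: z**3*sin(z) - 9*z**2*cos(z) - 18*z*sin(z) + 6*cos(z)

Explanation: A term was dropped: the term 6*cos(z) was incorrectly omitted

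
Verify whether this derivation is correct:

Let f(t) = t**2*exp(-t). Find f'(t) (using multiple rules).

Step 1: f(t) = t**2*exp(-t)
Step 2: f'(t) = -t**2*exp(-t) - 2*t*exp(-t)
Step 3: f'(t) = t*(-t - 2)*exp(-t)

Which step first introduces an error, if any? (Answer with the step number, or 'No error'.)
Step 2

Step 2 is incorrect due to a sign flip.
The step shows: -t**2*exp(-t) - 2*t*exp(-t)
The correct value should be: -t**2*exp(-t) + 2*t*exp(-t)

Explanation: The sign of one term was flipped: the term 2*t*exp(-t) was incorrectly written as -2*t*exp(-t)
The later steps are derived from this incorrect expression, so the error originates in Step 2.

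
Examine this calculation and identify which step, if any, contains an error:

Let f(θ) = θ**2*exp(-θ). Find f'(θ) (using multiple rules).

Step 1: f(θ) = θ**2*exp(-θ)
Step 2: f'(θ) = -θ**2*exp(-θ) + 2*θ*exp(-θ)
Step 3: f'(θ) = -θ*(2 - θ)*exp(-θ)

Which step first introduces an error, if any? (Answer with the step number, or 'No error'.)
Step 3

Step 3 is incorrect due to a sign flip.
The step shows: -θ*(2 - θ)*exp(-θ)
The correct value should be: θ*(2 - θ)*exp(-θ)

Explanation: The sign of the whole expression was flipped: the term θ*(2 - θ)*exp(-θ) was incorrectly written as -θ*(2 - θ)*exp(-θ)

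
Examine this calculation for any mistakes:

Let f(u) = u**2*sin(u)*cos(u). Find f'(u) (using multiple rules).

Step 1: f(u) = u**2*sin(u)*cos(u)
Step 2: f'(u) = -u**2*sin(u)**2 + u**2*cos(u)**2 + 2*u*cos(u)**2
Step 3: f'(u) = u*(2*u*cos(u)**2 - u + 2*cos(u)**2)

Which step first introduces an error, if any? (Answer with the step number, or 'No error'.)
Step 2

Step 2 is incorrect due to a wrong trig function.
The step shows: -u**2*sin(u)**2 + u**2*cos(u)**2 + 2*u*cos(u)**2
The correct value should be: -u**2*sin(u)**2 + u**2*cos(u)**2 + 2*u*sin(u)*cos(u)

Explanation: sin(u) was incorrectly written as cos(u): the term 2*u*sin(u)*cos(u) was incorrectly written as 2*u*cos(u)**2
The later steps are derived from this incorrect expression, so the error originates in Step 2.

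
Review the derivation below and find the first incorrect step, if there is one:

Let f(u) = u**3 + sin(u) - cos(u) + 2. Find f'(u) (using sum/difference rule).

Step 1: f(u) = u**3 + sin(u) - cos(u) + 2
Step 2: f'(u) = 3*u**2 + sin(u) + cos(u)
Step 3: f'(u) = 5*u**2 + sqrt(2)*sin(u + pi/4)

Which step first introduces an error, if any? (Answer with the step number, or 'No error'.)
Step 3

Step 3 is incorrect due to a wrong coefficient.
The step shows: 5*u**2 + sqrt(2)*sin(u + pi/4)
The correct value should be: 3*u**2 + sqrt(2)*sin(u + pi/4)

Explanation: The coefficient 3 was incorrectly written as 5: the term 3*u**2 was incorrectly written as 5*u**2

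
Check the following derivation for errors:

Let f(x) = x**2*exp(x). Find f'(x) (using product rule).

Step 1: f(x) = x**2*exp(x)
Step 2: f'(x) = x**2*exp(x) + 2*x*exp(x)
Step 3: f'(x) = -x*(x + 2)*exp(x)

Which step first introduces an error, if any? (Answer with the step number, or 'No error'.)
Step 3

Step 3 is incorrect due to a sign flip.
The step shows: -x*(x + 2)*exp(x)
The correct value should be: x*(x + 2)*exp(x)

Explanation: The sign of the whole expression was flipped: the term x*(x + 2)*exp(x) was incorrectly written as -x*(x + 2)*exp(x)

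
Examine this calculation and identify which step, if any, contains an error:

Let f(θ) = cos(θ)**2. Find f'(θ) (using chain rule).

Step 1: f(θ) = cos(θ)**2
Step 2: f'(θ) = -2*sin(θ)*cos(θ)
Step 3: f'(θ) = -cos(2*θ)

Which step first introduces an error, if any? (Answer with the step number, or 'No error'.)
Step 3

Step 3 is incorrect due to a wrong trig function.
The step shows: -cos(2*θ)
The correct value should be: -sin(2*θ)

Explanation: sin(2*θ) was incorrectly written as cos(2*θ): the term -sin(2*θ) was incorrectly written as -cos(2*θ)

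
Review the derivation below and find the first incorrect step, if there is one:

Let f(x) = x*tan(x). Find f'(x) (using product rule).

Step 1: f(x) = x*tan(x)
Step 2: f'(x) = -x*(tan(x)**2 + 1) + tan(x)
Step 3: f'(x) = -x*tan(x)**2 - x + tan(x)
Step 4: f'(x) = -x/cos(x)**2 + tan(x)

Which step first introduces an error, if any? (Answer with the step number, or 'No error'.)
Step 2

Step 2 is incorrect due to a sign flip.
The step shows: -x*(tan(x)**2 + 1) + tan(x)
The correct value should be: x*(tan(x)**2 + 1) + tan(x)

Explanation: The sign of one term was flipped: the term x*(tan(x)**2 + 1) was incorrectly written as -x*(tan(x)**2 + 1)
The later steps are derived from this incorrect expression, so the error originates in Step 2.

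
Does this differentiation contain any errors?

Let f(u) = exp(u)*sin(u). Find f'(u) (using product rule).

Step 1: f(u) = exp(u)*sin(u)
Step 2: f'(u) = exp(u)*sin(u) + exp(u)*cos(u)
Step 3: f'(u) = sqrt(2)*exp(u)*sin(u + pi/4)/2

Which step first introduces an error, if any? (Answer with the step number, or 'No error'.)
Step 3

Step 3 is incorrect due to a wrong exponent.
The step shows: sqrt(2)*exp(u)*sin(u + pi/4)/2
The correct value should be: sqrt(2)*exp(u)*sin(u + pi/4)

Explanation: The exponent 1/2 on 2 was incorrectly written as -1/2: the term sqrt(2)*exp(u)*sin(u + pi/4) was incorrectly written as sqrt(2)*exp(u)*sin(u + pi/4)/2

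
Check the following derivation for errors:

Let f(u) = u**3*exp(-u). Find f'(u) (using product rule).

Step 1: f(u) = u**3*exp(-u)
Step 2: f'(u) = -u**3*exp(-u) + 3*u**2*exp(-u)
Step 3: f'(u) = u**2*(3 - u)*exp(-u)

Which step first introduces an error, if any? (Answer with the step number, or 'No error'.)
No error

All steps in this derivation are correct.
The final answer f'(u) = u**2*(3 - u)*exp(-u) is valid.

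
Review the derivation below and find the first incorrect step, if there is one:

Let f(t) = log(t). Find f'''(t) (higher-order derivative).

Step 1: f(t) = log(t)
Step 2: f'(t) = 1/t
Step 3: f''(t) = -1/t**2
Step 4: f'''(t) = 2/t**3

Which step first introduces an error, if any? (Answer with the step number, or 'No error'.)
No error

All steps in this derivation are correct.
The final answer f'''(t) = 2/t**3 is valid.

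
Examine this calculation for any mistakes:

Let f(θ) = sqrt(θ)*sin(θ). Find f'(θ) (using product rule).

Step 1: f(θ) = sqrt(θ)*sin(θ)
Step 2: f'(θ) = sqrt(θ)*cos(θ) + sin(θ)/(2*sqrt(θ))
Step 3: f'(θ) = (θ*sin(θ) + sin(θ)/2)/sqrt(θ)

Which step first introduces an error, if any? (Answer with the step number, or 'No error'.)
Step 3

Step 3 is incorrect due to a wrong trig function.
The step shows: (θ*sin(θ) + sin(θ)/2)/sqrt(θ)
The correct value should be: (θ*cos(θ) + sin(θ)/2)/sqrt(θ)

Explanation: cos(θ) was incorrectly written as sin(θ): the term (θ*cos(θ) + sin(θ)/2)/sqrt(θ) was incorrectly written as (θ*sin(θ) + sin(θ)/2)/sqrt(θ)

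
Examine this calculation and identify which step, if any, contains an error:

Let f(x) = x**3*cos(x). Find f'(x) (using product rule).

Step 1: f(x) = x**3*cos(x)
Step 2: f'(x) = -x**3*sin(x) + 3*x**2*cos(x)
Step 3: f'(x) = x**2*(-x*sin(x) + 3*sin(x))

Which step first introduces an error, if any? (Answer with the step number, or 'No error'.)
Step 3

Step 3 is incorrect due to a wrong trig function.
The step shows: x**2*(-x*sin(x) + 3*sin(x))
The correct value should be: x**2*(-x*sin(x) + 3*cos(x))

Explanation: cos(x) was incorrectly written as sin(x): the term x**2*(-x*sin(x) + 3*cos(x)) was incorrectly written as x**2*(-x*sin(x) + 3*sin(x))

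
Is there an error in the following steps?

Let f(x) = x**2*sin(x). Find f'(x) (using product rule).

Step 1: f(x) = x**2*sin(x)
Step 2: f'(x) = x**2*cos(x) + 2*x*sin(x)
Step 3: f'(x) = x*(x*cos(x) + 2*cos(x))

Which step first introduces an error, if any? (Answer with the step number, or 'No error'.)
Step 3

Step 3 is incorrect due to a wrong trig function.
The step shows: x*(x*cos(x) + 2*cos(x))
The correct value should be: x*(x*cos(x) + 2*sin(x))

Explanation: sin(x) was incorrectly written as cos(x): the term x*(x*cos(x) + 2*sin(x)) was incorrectly written as x*(x*cos(x) + 2*cos(x))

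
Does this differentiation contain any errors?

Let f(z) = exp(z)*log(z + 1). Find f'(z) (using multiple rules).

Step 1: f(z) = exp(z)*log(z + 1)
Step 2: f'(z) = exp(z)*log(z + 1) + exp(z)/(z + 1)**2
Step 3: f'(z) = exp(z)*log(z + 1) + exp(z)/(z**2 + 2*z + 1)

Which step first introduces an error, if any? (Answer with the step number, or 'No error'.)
Step 2

Step 2 is incorrect due to a wrong exponent.
The step shows: exp(z)*log(z + 1) + exp(z)/(z + 1)**2
The correct value should be: exp(z)*log(z + 1) + exp(z)/(z + 1)

Explanation: The exponent -1 on z + 1 was incorrectly written as -2: the term exp(z)/(z + 1) was incorrectly written as exp(z)/(z + 1)**2
The later steps are derived from this incorrect expression, so the error originates in Step 2.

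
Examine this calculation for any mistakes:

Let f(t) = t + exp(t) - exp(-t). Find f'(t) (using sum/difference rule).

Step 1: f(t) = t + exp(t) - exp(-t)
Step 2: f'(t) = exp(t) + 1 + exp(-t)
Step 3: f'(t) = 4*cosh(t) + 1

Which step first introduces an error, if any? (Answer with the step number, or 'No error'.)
Step 3

Step 3 is incorrect due to a wrong coefficient.
The step shows: 4*cosh(t) + 1
The correct value should be: 2*cosh(t) + 1

Explanation: The coefficient 2 was incorrectly written as 4: the term 2*cosh(t) was incorrectly written as 4*cosh(t)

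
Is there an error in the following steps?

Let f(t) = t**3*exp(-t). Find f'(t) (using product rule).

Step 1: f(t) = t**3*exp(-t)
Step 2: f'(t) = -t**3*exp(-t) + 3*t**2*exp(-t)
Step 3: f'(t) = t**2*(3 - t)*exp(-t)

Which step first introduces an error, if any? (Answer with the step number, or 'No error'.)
No error

All steps in this derivation are correct.
The final answer f'(t) = t**2*(3 - t)*exp(-t) is valid.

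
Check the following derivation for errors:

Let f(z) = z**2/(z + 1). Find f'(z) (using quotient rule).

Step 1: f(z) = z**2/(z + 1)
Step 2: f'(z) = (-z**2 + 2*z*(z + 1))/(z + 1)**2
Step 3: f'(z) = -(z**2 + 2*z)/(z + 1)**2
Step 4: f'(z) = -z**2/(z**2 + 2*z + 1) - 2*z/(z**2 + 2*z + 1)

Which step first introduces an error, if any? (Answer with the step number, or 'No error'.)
Step 3

Step 3 is incorrect due to a sign flip.
The step shows: -(z**2 + 2*z)/(z + 1)**2
The correct value should be: (z**2 + 2*z)/(z + 1)**2

Explanation: The sign of the whole expression was flipped: the term (z**2 + 2*z)/(z + 1)**2 was incorrectly written as -(z**2 + 2*z)/(z + 1)**2
The later steps are derived from this incorrect expression, so the error originates in Step 3.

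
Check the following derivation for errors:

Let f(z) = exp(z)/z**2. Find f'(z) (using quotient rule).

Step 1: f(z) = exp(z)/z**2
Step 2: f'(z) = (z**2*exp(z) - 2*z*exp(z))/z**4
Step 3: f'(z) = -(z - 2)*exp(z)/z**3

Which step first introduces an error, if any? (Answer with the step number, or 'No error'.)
Step 3

Step 3 is incorrect due to a sign flip.
The step shows: -(z - 2)*exp(z)/z**3
The correct value should be: (z - 2)*exp(z)/z**3

Explanation: The sign of the whole expression was flipped: the term (z - 2)*exp(z)/z**3 was incorrectly written as -(z - 2)*exp(z)/z**3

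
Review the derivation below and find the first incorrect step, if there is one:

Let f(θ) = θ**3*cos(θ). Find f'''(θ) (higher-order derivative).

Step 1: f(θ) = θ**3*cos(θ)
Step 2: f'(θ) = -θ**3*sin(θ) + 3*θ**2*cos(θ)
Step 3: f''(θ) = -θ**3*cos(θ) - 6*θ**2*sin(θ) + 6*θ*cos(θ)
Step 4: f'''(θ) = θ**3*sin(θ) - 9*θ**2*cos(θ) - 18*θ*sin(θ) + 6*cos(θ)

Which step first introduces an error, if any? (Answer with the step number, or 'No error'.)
No error

All steps in this derivation are correct.
The final answer f'''(θ) = θ**3*sin(θ) - 9*θ**2*cos(θ) - 18*θ*sin(θ) + 6*cos(θ) is valid.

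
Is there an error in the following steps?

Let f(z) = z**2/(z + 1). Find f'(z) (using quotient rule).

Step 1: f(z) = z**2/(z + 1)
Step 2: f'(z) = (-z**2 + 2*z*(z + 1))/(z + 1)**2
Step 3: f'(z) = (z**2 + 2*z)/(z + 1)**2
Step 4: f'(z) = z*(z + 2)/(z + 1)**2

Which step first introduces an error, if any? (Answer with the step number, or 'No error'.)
No error

All steps in this derivation are correct.
The final answer f'(z) = z*(z + 2)/(z + 1)**2 is valid.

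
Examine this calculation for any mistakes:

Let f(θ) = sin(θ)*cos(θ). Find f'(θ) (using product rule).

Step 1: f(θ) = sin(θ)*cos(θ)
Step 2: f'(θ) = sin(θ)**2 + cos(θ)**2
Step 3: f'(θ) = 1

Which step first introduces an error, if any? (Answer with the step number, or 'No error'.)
Step 2

Step 2 is incorrect due to a sign flip.
The step shows: sin(θ)**2 + cos(θ)**2
The correct value should be: -sin(θ)**2 + cos(θ)**2

Explanation: The sign of one term was flipped: the term -sin(θ)**2 was incorrectly written as sin(θ)**2
The later steps are derived from this incorrect expression, so the error originates in Step 2.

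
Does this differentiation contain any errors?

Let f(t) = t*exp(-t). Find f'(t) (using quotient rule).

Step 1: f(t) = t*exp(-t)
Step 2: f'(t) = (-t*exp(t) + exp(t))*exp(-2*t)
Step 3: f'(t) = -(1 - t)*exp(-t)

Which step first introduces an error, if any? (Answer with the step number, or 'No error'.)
Step 3

Step 3 is incorrect due to a sign flip.
The step shows: -(1 - t)*exp(-t)
The correct value should be: (1 - t)*exp(-t)

Explanation: The sign of the whole expression was flipped: the term (1 - t)*exp(-t) was incorrectly written as -(1 - t)*exp(-t)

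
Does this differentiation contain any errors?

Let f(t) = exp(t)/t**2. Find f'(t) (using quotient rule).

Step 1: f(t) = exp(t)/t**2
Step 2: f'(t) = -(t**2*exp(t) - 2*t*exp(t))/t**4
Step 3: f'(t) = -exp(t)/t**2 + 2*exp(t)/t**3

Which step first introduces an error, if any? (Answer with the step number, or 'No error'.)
Step 2

Step 2 is incorrect due to a sign flip.
The step shows: -(t**2*exp(t) - 2*t*exp(t))/t**4
The correct value should be: (t**2*exp(t) - 2*t*exp(t))/t**4

Explanation: The sign of the whole expression was flipped: the term (t**2*exp(t) - 2*t*exp(t))/t**4 was incorrectly written as -(t**2*exp(t) - 2*t*exp(t))/t**4
The later steps are derived from this incorrect expression, so the error originates in Step 2.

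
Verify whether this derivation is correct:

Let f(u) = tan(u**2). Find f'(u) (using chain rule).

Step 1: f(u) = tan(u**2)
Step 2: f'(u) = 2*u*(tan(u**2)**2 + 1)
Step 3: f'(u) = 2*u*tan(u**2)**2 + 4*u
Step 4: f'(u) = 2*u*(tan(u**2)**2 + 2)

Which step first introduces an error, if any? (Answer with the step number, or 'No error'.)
Step 3

Step 3 is incorrect due to a wrong coefficient.
The step shows: 2*u*tan(u**2)**2 + 4*u
The correct value should be: 2*u*tan(u**2)**2 + 2*u

Explanation: The coefficient 2 was incorrectly written as 4: the term 2*u was incorrectly written as 4*u
The later steps are derived from this incorrect expression, so the error originates in Step 3.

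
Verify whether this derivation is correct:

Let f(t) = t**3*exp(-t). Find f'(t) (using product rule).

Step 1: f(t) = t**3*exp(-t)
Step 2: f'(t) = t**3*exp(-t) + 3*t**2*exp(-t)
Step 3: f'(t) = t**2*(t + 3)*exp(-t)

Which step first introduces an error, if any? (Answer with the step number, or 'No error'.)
Step 2

Step 2 is incorrect due to a sign flip.
The step shows: t**3*exp(-t) + 3*t**2*exp(-t)
The correct value should be: -t**3*exp(-t) + 3*t**2*exp(-t)

Explanation: The sign of one term was flipped: the term -t**3*exp(-t) was incorrectly written as t**3*exp(-t)
The later steps are derived from this incorrect expression, so the error originates in Step 2.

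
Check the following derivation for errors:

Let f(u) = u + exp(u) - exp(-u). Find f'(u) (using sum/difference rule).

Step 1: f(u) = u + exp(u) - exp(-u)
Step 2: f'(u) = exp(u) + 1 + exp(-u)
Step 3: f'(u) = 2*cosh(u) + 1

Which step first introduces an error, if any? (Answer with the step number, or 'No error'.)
No error

All steps in this derivation are correct.
The final answer f'(u) = 2*cosh(u) + 1 is valid.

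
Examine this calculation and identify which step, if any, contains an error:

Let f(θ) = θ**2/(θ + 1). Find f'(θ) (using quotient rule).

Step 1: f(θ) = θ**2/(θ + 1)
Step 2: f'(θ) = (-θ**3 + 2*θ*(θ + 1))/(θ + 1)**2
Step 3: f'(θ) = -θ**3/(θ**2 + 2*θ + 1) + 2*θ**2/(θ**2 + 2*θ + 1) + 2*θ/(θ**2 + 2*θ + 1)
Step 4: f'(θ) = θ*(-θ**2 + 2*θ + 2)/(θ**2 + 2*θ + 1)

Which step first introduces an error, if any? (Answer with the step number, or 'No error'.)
Step 2

Step 2 is incorrect due to a wrong exponent.
The step shows: (-θ**3 + 2*θ*(θ + 1))/(θ + 1)**2
The correct value should be: (-θ**2 + 2*θ*(θ + 1))/(θ + 1)**2

Explanation: The exponent 2 on θ was incorrectly written as 3: the term (-θ**2 + 2*θ*(θ + 1))/(θ + 1)**2 was incorrectly written as (-θ**3 + 2*θ*(θ + 1))/(θ + 1)**2
The later steps are derived from this incorrect expression, so the error originates in Step 2.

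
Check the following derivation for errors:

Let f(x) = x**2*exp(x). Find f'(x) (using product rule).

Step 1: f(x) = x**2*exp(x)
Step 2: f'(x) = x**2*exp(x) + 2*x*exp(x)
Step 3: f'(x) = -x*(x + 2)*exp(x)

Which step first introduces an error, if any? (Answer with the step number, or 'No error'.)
Step 3

Step 3 is incorrect due to a sign flip.
The step shows: -x*(x + 2)*exp(x)
The correct value should be: x*(x + 2)*exp(x)

Explanation: The sign of the whole expression was flipped: the term x*(x + 2)*exp(x) was incorrectly written as -x*(x + 2)*exp(x)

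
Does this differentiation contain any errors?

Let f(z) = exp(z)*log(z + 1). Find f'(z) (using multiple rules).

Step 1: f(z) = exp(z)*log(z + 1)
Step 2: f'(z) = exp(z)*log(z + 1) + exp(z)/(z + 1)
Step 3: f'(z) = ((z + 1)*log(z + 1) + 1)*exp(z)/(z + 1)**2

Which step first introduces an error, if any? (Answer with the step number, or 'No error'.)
Step 3

Step 3 is incorrect due to a wrong exponent.
The step shows: ((z + 1)*log(z + 1) + 1)*exp(z)/(z + 1)**2
The correct value should be: ((z + 1)*log(z + 1) + 1)*exp(z)/(z + 1)

Explanation: The exponent -1 on z + 1 was incorrectly written as -2: the term ((z + 1)*log(z + 1) + 1)*exp(z)/(z + 1) was incorrectly written as ((z + 1)*log(z + 1) + 1)*exp(z)/(z + 1)**2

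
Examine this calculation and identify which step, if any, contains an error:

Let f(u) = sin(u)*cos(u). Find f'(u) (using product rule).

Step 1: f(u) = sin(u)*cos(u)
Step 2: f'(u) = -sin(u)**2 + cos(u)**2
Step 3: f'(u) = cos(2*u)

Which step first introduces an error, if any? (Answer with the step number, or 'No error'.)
No error

All steps in this derivation are correct.
The final answer f'(u) = cos(2*u) is valid.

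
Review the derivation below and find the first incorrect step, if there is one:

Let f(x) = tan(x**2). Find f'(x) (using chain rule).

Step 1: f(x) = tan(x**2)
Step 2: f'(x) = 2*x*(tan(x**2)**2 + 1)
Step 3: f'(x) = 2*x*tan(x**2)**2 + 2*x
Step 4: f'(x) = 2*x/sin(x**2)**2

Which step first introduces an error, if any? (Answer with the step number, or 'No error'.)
Step 4

Step 4 is incorrect due to a wrong trig function.
The step shows: 2*x/sin(x**2)**2
The correct value should be: 2*x/cos(x**2)**2

Explanation: cos(x**2) was incorrectly written as sin(x**2): the term 2*x/cos(x**2)**2 was incorrectly written as 2*x/sin(x**2)**2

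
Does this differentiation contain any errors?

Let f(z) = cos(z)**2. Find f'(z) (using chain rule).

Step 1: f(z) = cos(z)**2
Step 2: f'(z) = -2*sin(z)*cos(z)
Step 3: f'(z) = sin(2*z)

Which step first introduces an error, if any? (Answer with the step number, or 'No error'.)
Step 3

Step 3 is incorrect due to a sign flip.
The step shows: sin(2*z)
The correct value should be: -sin(2*z)

Explanation: The sign of the whole expression was flipped: the term -sin(2*z) was incorrectly written as sin(2*z)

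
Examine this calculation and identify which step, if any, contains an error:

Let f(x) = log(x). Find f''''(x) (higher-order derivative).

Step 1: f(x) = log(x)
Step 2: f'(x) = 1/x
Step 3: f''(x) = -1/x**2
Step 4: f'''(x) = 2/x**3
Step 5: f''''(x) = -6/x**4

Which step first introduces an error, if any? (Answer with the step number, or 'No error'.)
No error

All steps in this derivation are correct.
The final answer f''''(x) = -6/x**4 is valid.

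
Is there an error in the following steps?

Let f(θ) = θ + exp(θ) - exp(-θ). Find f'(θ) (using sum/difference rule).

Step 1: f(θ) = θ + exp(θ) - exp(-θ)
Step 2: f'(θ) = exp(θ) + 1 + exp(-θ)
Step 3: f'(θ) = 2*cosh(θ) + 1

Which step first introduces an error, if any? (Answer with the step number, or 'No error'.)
No error

All steps in this derivation are correct.
The final answer f'(θ) = 2*cosh(θ) + 1 is valid.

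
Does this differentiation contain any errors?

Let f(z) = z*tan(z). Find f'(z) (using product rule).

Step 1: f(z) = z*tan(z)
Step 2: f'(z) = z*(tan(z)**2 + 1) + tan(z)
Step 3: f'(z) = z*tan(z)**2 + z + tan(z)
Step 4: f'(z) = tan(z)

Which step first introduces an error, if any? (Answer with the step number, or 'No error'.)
Step 4

Step 4 is incorrect due to a dropped term.
The step shows: tan(z)
The correct value should be: z/cos(z)**2 + tan(z)

Explanation: A term was dropped: the term z/cos(z)**2 was incorrectly omitted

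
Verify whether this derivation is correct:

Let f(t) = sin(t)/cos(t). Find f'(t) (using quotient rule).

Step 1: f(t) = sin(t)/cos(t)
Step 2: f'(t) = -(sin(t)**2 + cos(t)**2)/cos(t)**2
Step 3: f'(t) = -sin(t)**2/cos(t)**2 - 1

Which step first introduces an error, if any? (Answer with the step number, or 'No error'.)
Step 2

Step 2 is incorrect due to a sign flip.
The step shows: -(sin(t)**2 + cos(t)**2)/cos(t)**2
The correct value should be: (sin(t)**2 + cos(t)**2)/cos(t)**2

Explanation: The sign of the whole expression was flipped: the term (sin(t)**2 + cos(t)**2)/cos(t)**2 was incorrectly written as -(sin(t)**2 + cos(t)**2)/cos(t)**2
The later steps are derived from this incorrect expression, so the error originates in Step 2.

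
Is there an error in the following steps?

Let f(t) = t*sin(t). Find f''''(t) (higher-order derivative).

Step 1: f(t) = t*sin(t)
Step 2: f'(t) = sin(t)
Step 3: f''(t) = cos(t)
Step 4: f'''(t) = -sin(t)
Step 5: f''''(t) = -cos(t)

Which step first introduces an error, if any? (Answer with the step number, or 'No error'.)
Step 2

Step 2 is incorrect due to a dropped term.
The step shows: sin(t)
The correct value should be: t*cos(t) + sin(t)

Explanation: A term was dropped: the term t*cos(t) was incorrectly omitted
The later steps are derived from this incorrect expression, so the error originates in Step 2.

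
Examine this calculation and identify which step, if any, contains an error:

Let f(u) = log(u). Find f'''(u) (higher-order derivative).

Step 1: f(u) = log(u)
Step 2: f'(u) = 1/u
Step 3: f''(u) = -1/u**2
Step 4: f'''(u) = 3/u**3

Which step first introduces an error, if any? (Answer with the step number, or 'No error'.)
Step 4

Step 4 is incorrect due to a wrong coefficient.
The step shows: 3/u**3
The correct value should be: 2/u**3

Explanation: The coefficient 2 was incorrectly written as 3: the term 2/u**3 was incorrectly written as 3/u**3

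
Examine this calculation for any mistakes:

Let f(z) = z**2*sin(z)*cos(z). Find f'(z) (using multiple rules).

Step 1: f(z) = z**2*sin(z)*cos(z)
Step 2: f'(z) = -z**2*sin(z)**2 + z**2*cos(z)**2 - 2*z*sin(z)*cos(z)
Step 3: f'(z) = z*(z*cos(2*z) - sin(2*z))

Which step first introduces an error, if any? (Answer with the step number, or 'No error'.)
Step 2

Step 2 is incorrect due to a sign flip.
The step shows: -z**2*sin(z)**2 + z**2*cos(z)**2 - 2*z*sin(z)*cos(z)
The correct value should be: -z**2*sin(z)**2 + z**2*cos(z)**2 + 2*z*sin(z)*cos(z)

Explanation: The sign of one term was flipped: the term 2*z*sin(z)*cos(z) was incorrectly written as -2*z*sin(z)*cos(z)
The later steps are derived from this incorrect expression, so the error originates in Step 2.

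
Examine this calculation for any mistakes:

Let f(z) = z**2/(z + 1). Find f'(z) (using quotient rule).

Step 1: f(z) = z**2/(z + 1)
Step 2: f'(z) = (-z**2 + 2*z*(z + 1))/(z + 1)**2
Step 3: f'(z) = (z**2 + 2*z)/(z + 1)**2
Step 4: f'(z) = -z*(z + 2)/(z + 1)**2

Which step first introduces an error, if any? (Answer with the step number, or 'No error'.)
Step 4

Step 4 is incorrect due to a sign flip.
The step shows: -z*(z + 2)/(z + 1)**2
The correct value should be: z*(z + 2)/(z + 1)**2

Explanation: The sign of the whole expression was flipped: the term z*(z + 2)/(z + 1)**2 was incorrectly written as -z*(z + 2)/(z + 1)**2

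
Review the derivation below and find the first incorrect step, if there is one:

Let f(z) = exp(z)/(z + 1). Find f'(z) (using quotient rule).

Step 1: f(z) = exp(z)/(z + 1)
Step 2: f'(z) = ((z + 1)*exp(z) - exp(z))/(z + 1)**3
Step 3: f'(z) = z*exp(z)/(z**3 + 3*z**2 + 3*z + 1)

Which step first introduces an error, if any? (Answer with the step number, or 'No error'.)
Step 2

Step 2 is incorrect due to a wrong exponent.
The step shows: ((z + 1)*exp(z) - exp(z))/(z + 1)**3
The correct value should be: ((z + 1)*exp(z) - exp(z))/(z + 1)**2

Explanation: The exponent -2 on z + 1 was incorrectly written as -3: the term ((z + 1)*exp(z) - exp(z))/(z + 1)**2 was incorrectly written as ((z + 1)*exp(z) - exp(z))/(z + 1)**3
The later steps are derived from this incorrect expression, so the error originates in Step 2.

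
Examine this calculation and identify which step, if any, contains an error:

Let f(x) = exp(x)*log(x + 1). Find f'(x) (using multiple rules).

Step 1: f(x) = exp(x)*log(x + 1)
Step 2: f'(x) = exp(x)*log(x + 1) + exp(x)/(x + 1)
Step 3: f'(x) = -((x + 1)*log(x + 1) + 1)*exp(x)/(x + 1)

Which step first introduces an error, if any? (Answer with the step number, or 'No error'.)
Step 3

Step 3 is incorrect due to a sign flip.
The step shows: -((x + 1)*log(x + 1) + 1)*exp(x)/(x + 1)
The correct value should be: ((x + 1)*log(x + 1) + 1)*exp(x)/(x + 1)

Explanation: The sign of the whole expression was flipped: the term ((x + 1)*log(x + 1) + 1)*exp(x)/(x + 1) was incorrectly written as -((x + 1)*log(x + 1) + 1)*exp(x)/(x + 1)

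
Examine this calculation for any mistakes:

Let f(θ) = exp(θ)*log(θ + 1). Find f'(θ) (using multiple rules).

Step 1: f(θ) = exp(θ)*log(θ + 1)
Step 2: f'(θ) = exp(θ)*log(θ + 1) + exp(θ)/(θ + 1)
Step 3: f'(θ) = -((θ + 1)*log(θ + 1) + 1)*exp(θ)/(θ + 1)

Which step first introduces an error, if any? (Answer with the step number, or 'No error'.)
Step 3

Step 3 is incorrect due to a sign flip.
The step shows: -((θ + 1)*log(θ + 1) + 1)*exp(θ)/(θ + 1)
The correct value should be: ((θ + 1)*log(θ + 1) + 1)*exp(θ)/(θ + 1)

Explanation: The sign of the whole expression was flipped: the term ((θ + 1)*log(θ + 1) + 1)*exp(θ)/(θ + 1) was incorrectly written as -((θ + 1)*log(θ + 1) + 1)*exp(θ)/(θ + 1)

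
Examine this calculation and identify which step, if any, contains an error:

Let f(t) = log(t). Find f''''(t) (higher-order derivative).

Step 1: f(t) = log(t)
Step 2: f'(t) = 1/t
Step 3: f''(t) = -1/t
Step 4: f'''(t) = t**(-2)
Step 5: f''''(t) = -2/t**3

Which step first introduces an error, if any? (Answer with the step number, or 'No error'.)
Step 3

Step 3 is incorrect due to a wrong exponent.
The step shows: -1/t
The correct value should be: -1/t**2

Explanation: The exponent -2 on t was incorrectly written as -1: the term -1/t**2 was incorrectly written as -1/t
The later steps are derived from this incorrect expression, so the error originates in Step 3.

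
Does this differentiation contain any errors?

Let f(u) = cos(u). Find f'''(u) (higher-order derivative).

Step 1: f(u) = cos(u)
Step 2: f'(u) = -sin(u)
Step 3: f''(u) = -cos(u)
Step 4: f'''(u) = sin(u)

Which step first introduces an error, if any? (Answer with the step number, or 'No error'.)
No error

All steps in this derivation are correct.
The final answer f'''(u) = sin(u) is valid.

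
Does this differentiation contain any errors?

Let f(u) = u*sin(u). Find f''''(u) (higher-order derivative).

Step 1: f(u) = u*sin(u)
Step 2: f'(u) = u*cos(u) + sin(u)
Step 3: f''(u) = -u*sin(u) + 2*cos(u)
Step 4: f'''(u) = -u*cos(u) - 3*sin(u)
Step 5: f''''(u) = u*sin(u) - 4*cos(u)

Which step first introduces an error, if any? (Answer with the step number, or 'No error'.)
No error

All steps in this derivation are correct.
The final answer f''''(u) = u*sin(u) - 4*cos(u) is valid.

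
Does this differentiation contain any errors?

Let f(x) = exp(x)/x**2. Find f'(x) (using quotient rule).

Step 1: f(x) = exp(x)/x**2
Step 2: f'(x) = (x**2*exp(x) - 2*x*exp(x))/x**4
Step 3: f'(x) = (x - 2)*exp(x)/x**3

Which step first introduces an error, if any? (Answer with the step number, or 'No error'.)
No error

All steps in this derivation are correct.
The final answer f'(x) = (x - 2)*exp(x)/x**3 is valid.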